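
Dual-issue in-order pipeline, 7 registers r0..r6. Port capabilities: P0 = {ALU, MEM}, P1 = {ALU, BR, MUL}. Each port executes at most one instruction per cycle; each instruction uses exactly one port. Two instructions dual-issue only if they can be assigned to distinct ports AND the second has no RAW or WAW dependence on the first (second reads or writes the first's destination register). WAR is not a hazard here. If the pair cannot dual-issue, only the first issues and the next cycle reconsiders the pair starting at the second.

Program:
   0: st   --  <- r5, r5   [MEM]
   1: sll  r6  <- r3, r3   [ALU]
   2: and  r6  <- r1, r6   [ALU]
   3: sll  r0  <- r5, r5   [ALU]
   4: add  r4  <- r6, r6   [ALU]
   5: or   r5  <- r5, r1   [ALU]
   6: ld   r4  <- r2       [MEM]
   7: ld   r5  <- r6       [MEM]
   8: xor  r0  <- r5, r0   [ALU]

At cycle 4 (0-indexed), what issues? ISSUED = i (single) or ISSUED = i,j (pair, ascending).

t=0 i0&i1:st;sll ; dual
t=1 i2&i3:and;sll ; dual
t=2 i4&i5:add;or ; dual
t=3 i6:ld ; no-port MEM/MEM
t=4 i7:ld ; RAW r5
t=5 i8:xor ; tail

ISSUED = 7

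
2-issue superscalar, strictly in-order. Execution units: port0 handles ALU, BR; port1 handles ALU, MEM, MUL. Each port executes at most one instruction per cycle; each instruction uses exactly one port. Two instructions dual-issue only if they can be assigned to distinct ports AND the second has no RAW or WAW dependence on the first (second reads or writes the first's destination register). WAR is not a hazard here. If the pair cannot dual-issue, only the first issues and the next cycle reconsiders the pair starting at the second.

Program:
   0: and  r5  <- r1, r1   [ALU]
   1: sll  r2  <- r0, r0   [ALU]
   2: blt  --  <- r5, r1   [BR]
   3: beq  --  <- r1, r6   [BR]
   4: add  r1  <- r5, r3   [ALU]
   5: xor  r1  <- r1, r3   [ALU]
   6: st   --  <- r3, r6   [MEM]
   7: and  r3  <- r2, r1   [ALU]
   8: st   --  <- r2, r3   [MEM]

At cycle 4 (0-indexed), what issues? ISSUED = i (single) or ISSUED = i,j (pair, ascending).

[0] i0&i1  and.ALU sll.ALU  -- pair
[1] i2  blt.BR  -- no-port BR/BR
[2] i3&i4  beq.BR add.ALU  -- pair
[3] i5&i6  xor.ALU st.MEM  -- pair
[4] i7  and.ALU  -- RAW r3
[5] i8  st.MEM  -- tail

ISSUED = 7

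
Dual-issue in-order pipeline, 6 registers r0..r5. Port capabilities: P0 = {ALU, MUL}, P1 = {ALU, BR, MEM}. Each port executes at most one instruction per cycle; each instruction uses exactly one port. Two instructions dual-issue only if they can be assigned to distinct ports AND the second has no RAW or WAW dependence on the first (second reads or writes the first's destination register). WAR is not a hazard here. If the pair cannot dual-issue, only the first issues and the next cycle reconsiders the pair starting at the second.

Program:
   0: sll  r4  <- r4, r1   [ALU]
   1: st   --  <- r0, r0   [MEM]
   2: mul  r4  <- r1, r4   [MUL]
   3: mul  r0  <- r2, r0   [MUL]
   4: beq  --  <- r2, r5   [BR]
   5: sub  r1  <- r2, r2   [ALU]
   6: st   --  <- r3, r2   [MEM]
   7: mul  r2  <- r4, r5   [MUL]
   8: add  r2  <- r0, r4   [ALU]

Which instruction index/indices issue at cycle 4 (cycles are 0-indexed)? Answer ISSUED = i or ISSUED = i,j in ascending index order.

ISSUED = 7

#0 head=0: sll+st i0+i1 2-wide
#1 head=2: mul i2 no-port MUL/MUL
#2 head=3: mul+beq i3+i4 2-wide
#3 head=5: sub+st i5+i6 2-wide
#4 head=7: mul i7 WAW r2
#5 head=8: add i8 tail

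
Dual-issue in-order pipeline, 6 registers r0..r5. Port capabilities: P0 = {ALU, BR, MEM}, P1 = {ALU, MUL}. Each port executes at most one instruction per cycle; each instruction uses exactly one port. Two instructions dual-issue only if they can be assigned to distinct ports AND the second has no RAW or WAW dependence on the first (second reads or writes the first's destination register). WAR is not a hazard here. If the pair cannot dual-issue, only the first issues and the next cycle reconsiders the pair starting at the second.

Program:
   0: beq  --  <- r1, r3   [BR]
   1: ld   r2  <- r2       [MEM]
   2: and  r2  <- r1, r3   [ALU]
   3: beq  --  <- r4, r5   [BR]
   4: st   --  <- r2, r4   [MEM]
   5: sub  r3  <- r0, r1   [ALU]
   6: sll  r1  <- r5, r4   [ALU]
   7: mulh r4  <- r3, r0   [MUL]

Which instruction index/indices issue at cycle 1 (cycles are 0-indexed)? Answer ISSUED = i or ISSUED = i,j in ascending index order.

ISSUED = 1

t=0 i0:beq.BR ; no-port BR/MEM
t=1 i1:ld.MEM ; WAW r2
t=2 i2&i3:and.ALU beq.BR ; dual
t=3 i4&i5:st.MEM sub.ALU ; dual
t=4 i6&i7:sll.ALU mulh.MUL ; dual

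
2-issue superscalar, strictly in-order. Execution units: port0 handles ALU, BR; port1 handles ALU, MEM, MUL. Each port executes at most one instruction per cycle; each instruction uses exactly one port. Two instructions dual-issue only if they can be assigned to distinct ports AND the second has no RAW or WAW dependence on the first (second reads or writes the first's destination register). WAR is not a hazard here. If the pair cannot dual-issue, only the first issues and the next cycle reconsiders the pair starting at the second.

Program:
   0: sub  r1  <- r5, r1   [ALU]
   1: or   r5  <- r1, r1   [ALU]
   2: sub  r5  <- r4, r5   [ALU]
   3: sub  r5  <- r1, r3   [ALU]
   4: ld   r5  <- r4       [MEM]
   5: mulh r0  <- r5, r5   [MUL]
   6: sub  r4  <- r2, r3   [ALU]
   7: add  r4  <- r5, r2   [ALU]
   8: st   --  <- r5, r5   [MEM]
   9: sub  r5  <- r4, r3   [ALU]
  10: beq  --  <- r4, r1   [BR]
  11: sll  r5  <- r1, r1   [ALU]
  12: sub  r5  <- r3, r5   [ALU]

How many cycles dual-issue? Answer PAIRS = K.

[0] i0  sub.ALU  -- RAW r1
[1] i1  or.ALU  -- RAW+WAW r5
[2] i2  sub.ALU  -- WAW r5
[3] i3  sub.ALU  -- WAW r5
[4] i4  ld.MEM  -- no-port MEM/MUL
[5] i5,i6  mulh.MUL+sub.ALU  -- 2-wide
[6] i7,i8  add.ALU+st.MEM  -- 2-wide
[7] i9,i10  sub.ALU+beq.BR  -- 2-wide
[8] i11  sll.ALU  -- RAW+WAW r5
[9] i12  sub.ALU  -- tail

PAIRS = 3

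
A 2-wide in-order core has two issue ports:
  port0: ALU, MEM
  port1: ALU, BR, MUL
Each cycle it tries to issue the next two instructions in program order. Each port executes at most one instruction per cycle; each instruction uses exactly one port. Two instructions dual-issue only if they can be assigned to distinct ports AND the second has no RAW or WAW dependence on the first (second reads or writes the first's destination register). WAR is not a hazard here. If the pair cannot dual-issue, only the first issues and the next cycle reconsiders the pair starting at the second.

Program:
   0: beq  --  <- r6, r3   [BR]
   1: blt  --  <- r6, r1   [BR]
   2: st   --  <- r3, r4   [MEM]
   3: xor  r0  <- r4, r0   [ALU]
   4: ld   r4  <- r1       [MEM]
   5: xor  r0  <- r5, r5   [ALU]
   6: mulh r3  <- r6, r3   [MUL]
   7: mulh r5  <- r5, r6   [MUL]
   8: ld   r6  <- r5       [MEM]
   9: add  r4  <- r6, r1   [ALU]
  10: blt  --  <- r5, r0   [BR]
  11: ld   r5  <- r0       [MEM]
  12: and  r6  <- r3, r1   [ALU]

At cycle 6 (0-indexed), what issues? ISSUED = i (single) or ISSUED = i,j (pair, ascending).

[0] i0  beq.BR  -- no-port BR/BR
[1] i1/i2  blt.BR st.MEM  -- dual
[2] i3/i4  xor.ALU ld.MEM  -- dual
[3] i5/i6  xor.ALU mulh.MUL  -- dual
[4] i7  mulh.MUL  -- RAW r5
[5] i8  ld.MEM  -- RAW r6
[6] i9/i10  add.ALU blt.BR  -- dual
[7] i11/i12  ld.MEM and.ALU  -- dual

ISSUED = 9,10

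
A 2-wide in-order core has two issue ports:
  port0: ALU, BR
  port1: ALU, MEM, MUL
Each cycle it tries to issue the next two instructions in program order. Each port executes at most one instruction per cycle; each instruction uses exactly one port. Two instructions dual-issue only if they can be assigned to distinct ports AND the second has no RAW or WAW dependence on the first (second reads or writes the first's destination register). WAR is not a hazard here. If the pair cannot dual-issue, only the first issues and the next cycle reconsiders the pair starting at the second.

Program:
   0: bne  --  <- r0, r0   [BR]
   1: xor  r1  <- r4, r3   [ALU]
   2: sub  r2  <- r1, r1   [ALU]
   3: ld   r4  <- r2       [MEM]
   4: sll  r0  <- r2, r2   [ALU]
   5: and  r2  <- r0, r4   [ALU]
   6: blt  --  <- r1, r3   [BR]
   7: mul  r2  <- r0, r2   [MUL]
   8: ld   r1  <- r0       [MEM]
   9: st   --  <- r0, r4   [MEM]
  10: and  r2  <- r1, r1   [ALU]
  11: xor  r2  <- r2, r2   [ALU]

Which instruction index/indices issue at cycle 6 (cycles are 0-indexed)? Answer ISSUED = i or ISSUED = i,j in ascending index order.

ISSUED = 9,10

#0 head=0: bne;xor i0/i1 dual
#1 head=2: sub i2 RAW r2
#2 head=3: ld;sll i3/i4 dual
#3 head=5: and;blt i5/i6 dual
#4 head=7: mul i7 no-port MUL/MEM
#5 head=8: ld i8 no-port MEM/MEM
#6 head=9: st;and i9/i10 dual
#7 head=11: xor i11 tail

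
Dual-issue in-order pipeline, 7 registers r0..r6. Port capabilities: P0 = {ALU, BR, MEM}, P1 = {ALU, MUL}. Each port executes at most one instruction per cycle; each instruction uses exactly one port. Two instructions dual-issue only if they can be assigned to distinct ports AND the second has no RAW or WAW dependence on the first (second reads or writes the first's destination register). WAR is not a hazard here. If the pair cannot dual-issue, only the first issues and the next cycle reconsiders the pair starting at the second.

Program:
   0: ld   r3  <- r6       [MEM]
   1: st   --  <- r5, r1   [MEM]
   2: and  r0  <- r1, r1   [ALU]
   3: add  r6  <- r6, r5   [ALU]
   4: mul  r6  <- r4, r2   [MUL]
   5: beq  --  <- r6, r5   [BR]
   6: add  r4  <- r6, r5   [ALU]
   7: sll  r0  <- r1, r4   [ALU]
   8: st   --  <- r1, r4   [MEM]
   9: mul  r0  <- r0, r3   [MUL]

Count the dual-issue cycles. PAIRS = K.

  cy0 -> i0 (ld) no-port MEM/MEM
  cy1 -> i1&i2 (st+and) pair
  cy2 -> i3 (add) WAW r6
  cy3 -> i4 (mul) RAW r6
  cy4 -> i5&i6 (beq+add) pair
  cy5 -> i7&i8 (sll+st) pair
  cy6 -> i9 (mul) tail

PAIRS = 3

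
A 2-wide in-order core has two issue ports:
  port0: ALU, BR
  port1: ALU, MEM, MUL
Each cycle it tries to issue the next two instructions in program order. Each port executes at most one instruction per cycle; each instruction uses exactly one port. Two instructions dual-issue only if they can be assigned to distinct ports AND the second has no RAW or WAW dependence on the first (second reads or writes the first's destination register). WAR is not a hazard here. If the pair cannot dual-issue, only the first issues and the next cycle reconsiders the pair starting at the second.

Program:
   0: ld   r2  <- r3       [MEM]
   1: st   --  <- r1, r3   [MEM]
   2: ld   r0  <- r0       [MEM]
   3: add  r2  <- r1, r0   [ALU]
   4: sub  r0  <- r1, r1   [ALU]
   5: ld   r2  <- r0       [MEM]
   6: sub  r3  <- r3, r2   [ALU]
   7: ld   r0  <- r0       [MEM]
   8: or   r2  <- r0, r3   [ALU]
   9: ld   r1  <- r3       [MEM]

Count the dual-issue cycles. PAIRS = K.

PAIRS = 3

t=0 i0:ld.MEM ; no-port MEM/MEM
t=1 i1:st.MEM ; no-port MEM/MEM
t=2 i2:ld.MEM ; RAW r0
t=3 i3+i4:add.ALU;sub.ALU ; dual
t=4 i5:ld.MEM ; RAW r2
t=5 i6+i7:sub.ALU;ld.MEM ; dual
t=6 i8+i9:or.ALU;ld.MEM ; dual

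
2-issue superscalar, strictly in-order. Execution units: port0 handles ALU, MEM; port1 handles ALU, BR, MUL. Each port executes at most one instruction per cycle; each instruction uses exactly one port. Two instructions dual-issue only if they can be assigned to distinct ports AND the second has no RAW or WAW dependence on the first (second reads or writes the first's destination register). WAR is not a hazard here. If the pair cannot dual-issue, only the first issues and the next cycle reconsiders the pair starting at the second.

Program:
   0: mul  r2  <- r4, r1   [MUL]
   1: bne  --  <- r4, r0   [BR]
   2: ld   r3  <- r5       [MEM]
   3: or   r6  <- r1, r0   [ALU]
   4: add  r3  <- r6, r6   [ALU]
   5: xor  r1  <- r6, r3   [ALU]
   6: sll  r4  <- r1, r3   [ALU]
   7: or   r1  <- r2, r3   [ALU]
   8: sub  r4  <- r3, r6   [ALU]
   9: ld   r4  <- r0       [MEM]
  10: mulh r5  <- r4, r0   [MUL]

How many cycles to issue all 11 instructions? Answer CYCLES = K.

t=0 i0:mul ; no-port MUL/BR
t=1 i1,i2:bne+ld ; dual
t=2 i3:or ; RAW r6
t=3 i4:add ; RAW r3
t=4 i5:xor ; RAW r1
t=5 i6,i7:sll+or ; dual
t=6 i8:sub ; WAW r4
t=7 i9:ld ; RAW r4
t=8 i10:mulh ; tail

CYCLES = 9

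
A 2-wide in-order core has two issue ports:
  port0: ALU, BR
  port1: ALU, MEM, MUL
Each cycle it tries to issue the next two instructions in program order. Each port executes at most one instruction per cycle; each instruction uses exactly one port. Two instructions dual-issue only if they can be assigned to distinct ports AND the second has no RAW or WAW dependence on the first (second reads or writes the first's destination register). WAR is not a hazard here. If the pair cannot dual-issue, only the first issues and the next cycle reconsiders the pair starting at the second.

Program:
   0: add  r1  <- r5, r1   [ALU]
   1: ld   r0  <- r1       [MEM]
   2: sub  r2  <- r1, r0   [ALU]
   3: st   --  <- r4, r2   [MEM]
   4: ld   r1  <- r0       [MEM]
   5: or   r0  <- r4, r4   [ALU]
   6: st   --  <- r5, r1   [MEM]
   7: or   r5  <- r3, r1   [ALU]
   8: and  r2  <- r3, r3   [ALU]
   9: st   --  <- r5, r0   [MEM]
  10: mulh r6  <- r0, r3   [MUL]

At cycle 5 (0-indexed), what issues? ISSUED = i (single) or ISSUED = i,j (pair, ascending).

ISSUED = 6,7

c0: i0 add  RAW r1
c1: i1 ld  RAW r0
c2: i2 sub  RAW r2
c3: i3 st  no-port MEM/MEM
c4: i4&i5 ld or  dual
c5: i6&i7 st or  dual
c6: i8&i9 and st  dual
c7: i10 mulh  tail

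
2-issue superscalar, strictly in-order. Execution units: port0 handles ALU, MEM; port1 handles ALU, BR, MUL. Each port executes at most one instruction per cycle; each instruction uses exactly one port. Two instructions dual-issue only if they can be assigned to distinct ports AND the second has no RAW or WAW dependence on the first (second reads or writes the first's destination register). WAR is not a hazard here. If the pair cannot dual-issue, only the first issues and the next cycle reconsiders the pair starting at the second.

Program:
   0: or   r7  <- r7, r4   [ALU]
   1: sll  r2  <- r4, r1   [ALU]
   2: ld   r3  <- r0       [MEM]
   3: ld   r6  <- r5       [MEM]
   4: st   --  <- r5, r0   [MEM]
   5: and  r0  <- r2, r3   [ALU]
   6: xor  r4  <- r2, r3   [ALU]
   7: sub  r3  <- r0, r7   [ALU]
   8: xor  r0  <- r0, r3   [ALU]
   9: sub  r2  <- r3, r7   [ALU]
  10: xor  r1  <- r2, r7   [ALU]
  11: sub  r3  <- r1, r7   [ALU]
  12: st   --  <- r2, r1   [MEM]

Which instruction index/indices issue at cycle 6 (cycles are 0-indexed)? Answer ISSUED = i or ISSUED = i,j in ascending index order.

ISSUED = 10

#0 head=0: or.ALU/sll.ALU i0/i1 dual
#1 head=2: ld.MEM i2 no-port MEM/MEM
#2 head=3: ld.MEM i3 no-port MEM/MEM
#3 head=4: st.MEM/and.ALU i4/i5 dual
#4 head=6: xor.ALU/sub.ALU i6/i7 dual
#5 head=8: xor.ALU/sub.ALU i8/i9 dual
#6 head=10: xor.ALU i10 RAW r1
#7 head=11: sub.ALU/st.MEM i11/i12 dual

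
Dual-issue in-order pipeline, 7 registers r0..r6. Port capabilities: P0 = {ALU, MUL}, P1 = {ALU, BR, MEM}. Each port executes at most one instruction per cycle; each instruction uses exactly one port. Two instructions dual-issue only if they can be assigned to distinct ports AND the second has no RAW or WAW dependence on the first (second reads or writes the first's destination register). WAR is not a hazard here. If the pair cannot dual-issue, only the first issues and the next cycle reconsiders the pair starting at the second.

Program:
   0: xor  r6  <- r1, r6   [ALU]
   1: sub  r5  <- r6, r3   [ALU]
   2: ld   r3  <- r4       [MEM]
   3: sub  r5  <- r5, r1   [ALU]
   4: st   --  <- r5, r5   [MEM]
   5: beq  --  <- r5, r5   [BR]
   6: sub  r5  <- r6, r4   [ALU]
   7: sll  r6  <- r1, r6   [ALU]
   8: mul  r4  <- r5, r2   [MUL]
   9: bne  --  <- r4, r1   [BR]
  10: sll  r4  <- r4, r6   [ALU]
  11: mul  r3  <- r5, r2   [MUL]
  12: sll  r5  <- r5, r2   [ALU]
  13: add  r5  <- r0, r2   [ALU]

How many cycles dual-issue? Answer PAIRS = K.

PAIRS = 5

c0: i0 xor.ALU  RAW r6
c1: i1/i2 sub.ALU ld.MEM  2-wide
c2: i3 sub.ALU  RAW r5
c3: i4 st.MEM  no-port MEM/BR
c4: i5/i6 beq.BR sub.ALU  2-wide
c5: i7/i8 sll.ALU mul.MUL  2-wide
c6: i9/i10 bne.BR sll.ALU  2-wide
c7: i11/i12 mul.MUL sll.ALU  2-wide
c8: i13 add.ALU  tail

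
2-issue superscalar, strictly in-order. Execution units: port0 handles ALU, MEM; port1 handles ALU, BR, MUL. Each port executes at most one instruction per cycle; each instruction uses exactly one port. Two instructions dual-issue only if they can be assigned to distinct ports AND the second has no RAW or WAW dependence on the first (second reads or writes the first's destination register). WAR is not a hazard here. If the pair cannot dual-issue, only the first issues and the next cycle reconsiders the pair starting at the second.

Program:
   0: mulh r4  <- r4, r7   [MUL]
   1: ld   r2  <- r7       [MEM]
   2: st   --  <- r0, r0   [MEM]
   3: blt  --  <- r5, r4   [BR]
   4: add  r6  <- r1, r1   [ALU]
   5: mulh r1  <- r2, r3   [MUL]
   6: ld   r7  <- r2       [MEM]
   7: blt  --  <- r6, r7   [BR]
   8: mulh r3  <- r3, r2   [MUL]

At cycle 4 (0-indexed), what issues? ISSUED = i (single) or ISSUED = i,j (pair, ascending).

ISSUED = 7

#0 head=0: mulh.MUL ld.MEM i0&i1 pair
#1 head=2: st.MEM blt.BR i2&i3 pair
#2 head=4: add.ALU mulh.MUL i4&i5 pair
#3 head=6: ld.MEM i6 RAW r7
#4 head=7: blt.BR i7 no-port BR/MUL
#5 head=8: mulh.MUL i8 tail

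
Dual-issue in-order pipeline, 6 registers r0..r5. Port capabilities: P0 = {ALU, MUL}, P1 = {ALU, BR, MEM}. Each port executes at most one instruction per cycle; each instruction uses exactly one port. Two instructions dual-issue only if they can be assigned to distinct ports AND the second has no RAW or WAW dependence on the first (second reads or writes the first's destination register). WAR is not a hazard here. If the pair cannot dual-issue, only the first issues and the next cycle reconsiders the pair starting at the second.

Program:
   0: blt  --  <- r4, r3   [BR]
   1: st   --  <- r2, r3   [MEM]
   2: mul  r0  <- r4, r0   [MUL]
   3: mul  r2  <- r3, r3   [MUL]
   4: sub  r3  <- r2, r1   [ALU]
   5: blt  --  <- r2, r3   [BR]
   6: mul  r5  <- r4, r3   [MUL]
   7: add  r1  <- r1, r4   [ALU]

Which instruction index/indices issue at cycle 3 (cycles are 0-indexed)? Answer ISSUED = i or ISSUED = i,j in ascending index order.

[0] i0  blt.BR  -- no-port BR/MEM
[1] i1/i2  st.MEM+mul.MUL  -- 2-wide
[2] i3  mul.MUL  -- RAW r2
[3] i4  sub.ALU  -- RAW r3
[4] i5/i6  blt.BR+mul.MUL  -- 2-wide
[5] i7  add.ALU  -- tail

ISSUED = 4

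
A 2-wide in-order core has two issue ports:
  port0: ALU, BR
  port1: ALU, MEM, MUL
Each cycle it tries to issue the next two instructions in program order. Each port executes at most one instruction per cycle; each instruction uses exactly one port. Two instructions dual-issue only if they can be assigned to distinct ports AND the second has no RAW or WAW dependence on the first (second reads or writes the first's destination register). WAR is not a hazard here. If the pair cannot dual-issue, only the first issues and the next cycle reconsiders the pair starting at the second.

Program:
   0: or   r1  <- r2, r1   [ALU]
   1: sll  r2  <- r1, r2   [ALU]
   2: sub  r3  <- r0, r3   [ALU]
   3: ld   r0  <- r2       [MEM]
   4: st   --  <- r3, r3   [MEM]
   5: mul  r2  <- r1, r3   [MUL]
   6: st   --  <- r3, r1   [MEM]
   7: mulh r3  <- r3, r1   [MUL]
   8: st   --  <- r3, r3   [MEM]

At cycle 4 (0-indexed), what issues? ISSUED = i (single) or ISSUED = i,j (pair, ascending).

ISSUED = 5

#0 head=0: or i0 RAW r1
#1 head=1: sll sub i1,i2 2-wide
#2 head=3: ld i3 no-port MEM/MEM
#3 head=4: st i4 no-port MEM/MUL
#4 head=5: mul i5 no-port MUL/MEM
#5 head=6: st i6 no-port MEM/MUL
#6 head=7: mulh i7 no-port MUL/MEM
#7 head=8: st i8 tail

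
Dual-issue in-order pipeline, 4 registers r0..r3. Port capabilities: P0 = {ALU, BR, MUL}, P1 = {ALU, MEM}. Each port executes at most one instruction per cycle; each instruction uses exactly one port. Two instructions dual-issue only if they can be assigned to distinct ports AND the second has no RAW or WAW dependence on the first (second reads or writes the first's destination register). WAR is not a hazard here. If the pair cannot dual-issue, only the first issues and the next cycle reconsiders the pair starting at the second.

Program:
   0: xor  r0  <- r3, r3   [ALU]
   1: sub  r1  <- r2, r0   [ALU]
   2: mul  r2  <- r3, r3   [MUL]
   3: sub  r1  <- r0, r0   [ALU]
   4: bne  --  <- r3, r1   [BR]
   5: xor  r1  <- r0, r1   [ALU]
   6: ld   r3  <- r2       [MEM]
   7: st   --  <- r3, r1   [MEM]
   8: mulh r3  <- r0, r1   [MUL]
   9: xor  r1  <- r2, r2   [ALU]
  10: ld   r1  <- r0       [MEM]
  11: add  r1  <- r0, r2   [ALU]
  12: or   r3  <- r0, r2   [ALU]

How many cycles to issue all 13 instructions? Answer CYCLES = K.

CYCLES = 9

#0 head=0: xor i0 RAW r0
#1 head=1: sub;mul i1+i2 pair
#2 head=3: sub i3 RAW r1
#3 head=4: bne;xor i4+i5 pair
#4 head=6: ld i6 no-port MEM/MEM
#5 head=7: st;mulh i7+i8 pair
#6 head=9: xor i9 WAW r1
#7 head=10: ld i10 WAW r1
#8 head=11: add;or i11+i12 pair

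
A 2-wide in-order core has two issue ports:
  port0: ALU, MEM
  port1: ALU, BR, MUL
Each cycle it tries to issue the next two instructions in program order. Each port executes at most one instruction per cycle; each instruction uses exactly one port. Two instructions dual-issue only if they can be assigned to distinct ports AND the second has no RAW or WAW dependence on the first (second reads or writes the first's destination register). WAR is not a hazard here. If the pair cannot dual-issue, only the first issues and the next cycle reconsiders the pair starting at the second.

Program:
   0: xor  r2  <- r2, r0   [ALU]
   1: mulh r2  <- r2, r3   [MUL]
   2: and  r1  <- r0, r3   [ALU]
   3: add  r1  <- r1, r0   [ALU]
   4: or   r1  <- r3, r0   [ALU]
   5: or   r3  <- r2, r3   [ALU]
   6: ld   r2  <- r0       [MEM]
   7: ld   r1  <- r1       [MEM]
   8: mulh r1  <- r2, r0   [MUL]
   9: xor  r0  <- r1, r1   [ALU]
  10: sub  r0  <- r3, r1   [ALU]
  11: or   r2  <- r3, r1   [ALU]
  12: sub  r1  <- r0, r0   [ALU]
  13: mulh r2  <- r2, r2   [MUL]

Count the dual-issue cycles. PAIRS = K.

  cy0 -> i0 (xor) RAW+WAW r2
  cy1 -> i1/i2 (mulh+and) dual
  cy2 -> i3 (add) WAW r1
  cy3 -> i4/i5 (or+or) dual
  cy4 -> i6 (ld) no-port MEM/MEM
  cy5 -> i7 (ld) WAW r1
  cy6 -> i8 (mulh) RAW r1
  cy7 -> i9 (xor) WAW r0
  cy8 -> i10/i11 (sub+or) dual
  cy9 -> i12/i13 (sub+mulh) dual

PAIRS = 4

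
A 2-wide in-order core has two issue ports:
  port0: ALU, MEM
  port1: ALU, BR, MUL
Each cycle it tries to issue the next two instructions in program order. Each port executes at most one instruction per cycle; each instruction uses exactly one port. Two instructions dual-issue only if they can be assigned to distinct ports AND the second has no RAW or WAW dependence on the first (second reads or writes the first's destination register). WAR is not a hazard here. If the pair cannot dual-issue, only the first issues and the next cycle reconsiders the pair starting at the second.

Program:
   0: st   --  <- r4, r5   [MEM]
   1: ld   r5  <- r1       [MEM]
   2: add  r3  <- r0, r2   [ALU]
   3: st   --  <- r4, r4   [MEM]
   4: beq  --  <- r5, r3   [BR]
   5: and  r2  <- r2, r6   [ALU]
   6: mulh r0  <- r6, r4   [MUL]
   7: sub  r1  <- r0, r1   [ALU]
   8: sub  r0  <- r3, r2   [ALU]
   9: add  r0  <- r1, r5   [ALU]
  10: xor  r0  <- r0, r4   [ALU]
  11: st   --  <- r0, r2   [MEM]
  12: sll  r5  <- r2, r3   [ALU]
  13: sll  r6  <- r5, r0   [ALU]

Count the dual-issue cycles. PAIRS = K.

0. st @i0  | no-port MEM/MEM
1. ld+add @i1/i2  | pair
2. st+beq @i3/i4  | pair
3. and+mulh @i5/i6  | pair
4. sub+sub @i7/i8  | pair
5. add @i9  | RAW+WAW r0
6. xor @i10  | RAW r0
7. st+sll @i11/i12  | pair
8. sll @i13  | tail

PAIRS = 5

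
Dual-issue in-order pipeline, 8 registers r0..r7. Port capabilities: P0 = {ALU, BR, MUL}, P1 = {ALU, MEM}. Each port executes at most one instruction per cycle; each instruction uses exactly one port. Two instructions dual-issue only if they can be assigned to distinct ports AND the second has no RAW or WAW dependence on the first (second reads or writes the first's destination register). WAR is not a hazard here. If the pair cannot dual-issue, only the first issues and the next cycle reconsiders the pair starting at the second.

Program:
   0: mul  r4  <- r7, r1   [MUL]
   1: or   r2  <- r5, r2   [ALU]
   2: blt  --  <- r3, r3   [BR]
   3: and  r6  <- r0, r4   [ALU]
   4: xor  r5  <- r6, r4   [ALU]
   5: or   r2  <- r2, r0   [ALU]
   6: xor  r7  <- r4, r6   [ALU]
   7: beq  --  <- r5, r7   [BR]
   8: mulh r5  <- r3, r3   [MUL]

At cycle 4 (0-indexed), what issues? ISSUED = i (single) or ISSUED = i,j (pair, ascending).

ISSUED = 7

t=0 i0+i1:mul.MUL/or.ALU ; pair
t=1 i2+i3:blt.BR/and.ALU ; pair
t=2 i4+i5:xor.ALU/or.ALU ; pair
t=3 i6:xor.ALU ; RAW r7
t=4 i7:beq.BR ; no-port BR/MUL
t=5 i8:mulh.MUL ; tail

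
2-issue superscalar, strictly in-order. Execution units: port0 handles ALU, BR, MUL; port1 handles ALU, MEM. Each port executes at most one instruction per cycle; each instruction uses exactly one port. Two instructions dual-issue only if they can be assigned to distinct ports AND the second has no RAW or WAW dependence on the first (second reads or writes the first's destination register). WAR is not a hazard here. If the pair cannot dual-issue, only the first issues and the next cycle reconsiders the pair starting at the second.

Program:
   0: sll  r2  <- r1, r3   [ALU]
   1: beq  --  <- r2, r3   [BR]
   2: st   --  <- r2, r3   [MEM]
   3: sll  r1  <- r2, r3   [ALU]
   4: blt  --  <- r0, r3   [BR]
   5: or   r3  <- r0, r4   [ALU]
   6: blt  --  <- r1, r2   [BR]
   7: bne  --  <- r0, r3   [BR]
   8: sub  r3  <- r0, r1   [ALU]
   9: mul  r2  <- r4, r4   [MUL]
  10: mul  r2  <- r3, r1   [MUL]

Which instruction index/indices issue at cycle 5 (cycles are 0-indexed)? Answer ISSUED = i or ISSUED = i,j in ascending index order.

[0] i0  sll.ALU  -- RAW r2
[1] i1+i2  beq.BR;st.MEM  -- dual
[2] i3+i4  sll.ALU;blt.BR  -- dual
[3] i5+i6  or.ALU;blt.BR  -- dual
[4] i7+i8  bne.BR;sub.ALU  -- dual
[5] i9  mul.MUL  -- no-port MUL/MUL
[6] i10  mul.MUL  -- tail

ISSUED = 9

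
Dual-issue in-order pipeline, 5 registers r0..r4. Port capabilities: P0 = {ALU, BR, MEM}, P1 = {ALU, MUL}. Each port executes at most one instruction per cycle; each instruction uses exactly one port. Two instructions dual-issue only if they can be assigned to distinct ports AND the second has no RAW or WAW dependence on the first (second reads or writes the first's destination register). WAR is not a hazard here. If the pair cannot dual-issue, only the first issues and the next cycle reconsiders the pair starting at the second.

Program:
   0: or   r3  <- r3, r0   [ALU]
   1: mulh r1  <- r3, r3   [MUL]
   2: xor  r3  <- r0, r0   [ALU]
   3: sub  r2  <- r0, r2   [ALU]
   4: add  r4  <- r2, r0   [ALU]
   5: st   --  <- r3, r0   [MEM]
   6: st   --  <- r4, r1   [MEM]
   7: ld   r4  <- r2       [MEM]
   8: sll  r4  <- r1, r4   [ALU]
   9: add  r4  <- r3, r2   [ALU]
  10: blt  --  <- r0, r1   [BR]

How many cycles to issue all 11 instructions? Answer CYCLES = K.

c0: i0 or.ALU  RAW r3
c1: i1,i2 mulh.MUL+xor.ALU  2-wide
c2: i3 sub.ALU  RAW r2
c3: i4,i5 add.ALU+st.MEM  2-wide
c4: i6 st.MEM  no-port MEM/MEM
c5: i7 ld.MEM  RAW+WAW r4
c6: i8 sll.ALU  WAW r4
c7: i9,i10 add.ALU+blt.BR  2-wide

CYCLES = 8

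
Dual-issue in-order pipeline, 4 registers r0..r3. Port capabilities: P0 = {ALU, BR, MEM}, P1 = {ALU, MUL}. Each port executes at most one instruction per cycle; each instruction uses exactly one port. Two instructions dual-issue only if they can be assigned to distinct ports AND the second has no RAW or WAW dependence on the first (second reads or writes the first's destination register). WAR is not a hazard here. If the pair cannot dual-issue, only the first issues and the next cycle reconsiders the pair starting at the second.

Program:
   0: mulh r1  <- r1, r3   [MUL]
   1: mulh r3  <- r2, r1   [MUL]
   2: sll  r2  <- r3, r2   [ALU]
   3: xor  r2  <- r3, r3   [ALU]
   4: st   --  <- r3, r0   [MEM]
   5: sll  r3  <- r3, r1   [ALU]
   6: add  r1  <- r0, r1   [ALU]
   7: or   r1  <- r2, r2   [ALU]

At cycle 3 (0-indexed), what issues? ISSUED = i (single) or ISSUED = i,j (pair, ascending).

ISSUED = 3,4

t=0 i0:mulh ; no-port MUL/MUL
t=1 i1:mulh ; RAW r3
t=2 i2:sll ; WAW r2
t=3 i3&i4:xor/st ; dual
t=4 i5&i6:sll/add ; dual
t=5 i7:or ; tail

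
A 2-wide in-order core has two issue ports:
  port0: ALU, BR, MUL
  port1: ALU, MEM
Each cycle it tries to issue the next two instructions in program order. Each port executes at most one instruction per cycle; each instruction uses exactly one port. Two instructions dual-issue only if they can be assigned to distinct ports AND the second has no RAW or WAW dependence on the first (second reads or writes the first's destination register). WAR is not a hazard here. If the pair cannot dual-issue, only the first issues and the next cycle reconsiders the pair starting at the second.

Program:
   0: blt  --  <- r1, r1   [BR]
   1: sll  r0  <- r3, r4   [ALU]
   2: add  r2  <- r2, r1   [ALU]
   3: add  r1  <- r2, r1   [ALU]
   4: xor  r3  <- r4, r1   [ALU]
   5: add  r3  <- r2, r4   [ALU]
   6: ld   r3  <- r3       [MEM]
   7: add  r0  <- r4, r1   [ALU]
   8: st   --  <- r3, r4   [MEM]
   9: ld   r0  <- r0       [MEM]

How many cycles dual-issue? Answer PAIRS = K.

#0 head=0: blt sll i0+i1 2-wide
#1 head=2: add i2 RAW r2
#2 head=3: add i3 RAW r1
#3 head=4: xor i4 WAW r3
#4 head=5: add i5 RAW+WAW r3
#5 head=6: ld add i6+i7 2-wide
#6 head=8: st i8 no-port MEM/MEM
#7 head=9: ld i9 tail

PAIRS = 2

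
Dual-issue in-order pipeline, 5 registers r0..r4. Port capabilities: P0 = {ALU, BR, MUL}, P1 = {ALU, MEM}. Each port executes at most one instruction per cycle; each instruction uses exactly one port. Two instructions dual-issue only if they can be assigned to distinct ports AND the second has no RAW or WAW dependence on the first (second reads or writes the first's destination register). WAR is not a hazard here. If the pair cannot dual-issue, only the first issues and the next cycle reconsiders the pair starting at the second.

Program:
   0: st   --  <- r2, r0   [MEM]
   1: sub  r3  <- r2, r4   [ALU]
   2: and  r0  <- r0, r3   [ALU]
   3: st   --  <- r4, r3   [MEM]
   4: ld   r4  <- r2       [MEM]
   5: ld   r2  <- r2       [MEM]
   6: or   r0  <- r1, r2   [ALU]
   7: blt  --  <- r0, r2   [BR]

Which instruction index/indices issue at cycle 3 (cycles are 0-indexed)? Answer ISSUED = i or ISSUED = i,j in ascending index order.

ISSUED = 5

[0] i0,i1  st sub  -- 2-wide
[1] i2,i3  and st  -- 2-wide
[2] i4  ld  -- no-port MEM/MEM
[3] i5  ld  -- RAW r2
[4] i6  or  -- RAW r0
[5] i7  blt  -- tail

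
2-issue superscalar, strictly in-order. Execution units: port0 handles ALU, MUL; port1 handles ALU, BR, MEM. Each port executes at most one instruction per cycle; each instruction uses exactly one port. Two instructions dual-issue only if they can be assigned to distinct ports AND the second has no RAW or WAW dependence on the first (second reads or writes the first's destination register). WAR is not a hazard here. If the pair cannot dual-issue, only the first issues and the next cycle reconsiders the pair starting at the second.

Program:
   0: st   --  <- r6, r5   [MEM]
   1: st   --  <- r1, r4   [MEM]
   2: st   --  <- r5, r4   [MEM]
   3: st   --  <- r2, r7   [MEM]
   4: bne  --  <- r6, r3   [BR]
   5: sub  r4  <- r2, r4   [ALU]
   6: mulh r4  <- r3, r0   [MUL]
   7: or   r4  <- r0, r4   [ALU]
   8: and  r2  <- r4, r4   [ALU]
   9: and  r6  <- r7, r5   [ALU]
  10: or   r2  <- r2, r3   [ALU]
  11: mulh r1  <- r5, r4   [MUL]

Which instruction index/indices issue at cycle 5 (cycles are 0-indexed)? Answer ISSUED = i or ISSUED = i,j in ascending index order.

[0] i0  st.MEM  -- no-port MEM/MEM
[1] i1  st.MEM  -- no-port MEM/MEM
[2] i2  st.MEM  -- no-port MEM/MEM
[3] i3  st.MEM  -- no-port MEM/BR
[4] i4&i5  bne.BR sub.ALU  -- pair
[5] i6  mulh.MUL  -- RAW+WAW r4
[6] i7  or.ALU  -- RAW r4
[7] i8&i9  and.ALU and.ALU  -- pair
[8] i10&i11  or.ALU mulh.MUL  -- pair

ISSUED = 6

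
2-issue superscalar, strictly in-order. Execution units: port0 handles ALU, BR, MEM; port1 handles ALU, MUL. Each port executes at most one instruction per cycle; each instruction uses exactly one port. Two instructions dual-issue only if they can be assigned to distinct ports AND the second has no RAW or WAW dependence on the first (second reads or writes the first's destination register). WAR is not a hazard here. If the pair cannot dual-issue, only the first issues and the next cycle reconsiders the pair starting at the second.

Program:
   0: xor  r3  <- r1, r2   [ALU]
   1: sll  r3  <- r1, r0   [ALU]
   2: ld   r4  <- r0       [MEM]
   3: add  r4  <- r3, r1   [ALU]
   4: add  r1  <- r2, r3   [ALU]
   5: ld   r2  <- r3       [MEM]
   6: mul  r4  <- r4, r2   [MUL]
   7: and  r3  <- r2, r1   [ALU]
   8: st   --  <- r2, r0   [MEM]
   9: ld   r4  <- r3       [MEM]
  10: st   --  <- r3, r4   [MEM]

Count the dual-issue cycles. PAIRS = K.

PAIRS = 3

t=0 i0:xor ; WAW r3
t=1 i1,i2:sll ld ; pair
t=2 i3,i4:add add ; pair
t=3 i5:ld ; RAW r2
t=4 i6,i7:mul and ; pair
t=5 i8:st ; no-port MEM/MEM
t=6 i9:ld ; no-port MEM/MEM
t=7 i10:st ; tail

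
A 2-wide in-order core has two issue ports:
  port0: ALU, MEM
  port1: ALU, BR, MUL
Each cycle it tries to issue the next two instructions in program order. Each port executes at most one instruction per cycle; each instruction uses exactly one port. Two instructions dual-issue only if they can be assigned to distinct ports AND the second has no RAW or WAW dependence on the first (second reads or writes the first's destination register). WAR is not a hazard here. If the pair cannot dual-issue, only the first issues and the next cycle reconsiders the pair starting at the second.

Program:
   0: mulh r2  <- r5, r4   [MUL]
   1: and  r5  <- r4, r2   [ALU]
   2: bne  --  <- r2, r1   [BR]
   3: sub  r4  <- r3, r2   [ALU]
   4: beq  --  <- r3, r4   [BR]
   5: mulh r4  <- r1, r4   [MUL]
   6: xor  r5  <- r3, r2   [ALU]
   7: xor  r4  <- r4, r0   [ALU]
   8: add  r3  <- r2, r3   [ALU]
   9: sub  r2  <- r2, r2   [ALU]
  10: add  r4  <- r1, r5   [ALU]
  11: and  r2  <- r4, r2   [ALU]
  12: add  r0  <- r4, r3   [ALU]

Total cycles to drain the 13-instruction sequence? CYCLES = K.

#0 head=0: mulh i0 RAW r2
#1 head=1: and bne i1&i2 2-wide
#2 head=3: sub i3 RAW r4
#3 head=4: beq i4 no-port BR/MUL
#4 head=5: mulh xor i5&i6 2-wide
#5 head=7: xor add i7&i8 2-wide
#6 head=9: sub add i9&i10 2-wide
#7 head=11: and add i11&i12 2-wide

CYCLES = 8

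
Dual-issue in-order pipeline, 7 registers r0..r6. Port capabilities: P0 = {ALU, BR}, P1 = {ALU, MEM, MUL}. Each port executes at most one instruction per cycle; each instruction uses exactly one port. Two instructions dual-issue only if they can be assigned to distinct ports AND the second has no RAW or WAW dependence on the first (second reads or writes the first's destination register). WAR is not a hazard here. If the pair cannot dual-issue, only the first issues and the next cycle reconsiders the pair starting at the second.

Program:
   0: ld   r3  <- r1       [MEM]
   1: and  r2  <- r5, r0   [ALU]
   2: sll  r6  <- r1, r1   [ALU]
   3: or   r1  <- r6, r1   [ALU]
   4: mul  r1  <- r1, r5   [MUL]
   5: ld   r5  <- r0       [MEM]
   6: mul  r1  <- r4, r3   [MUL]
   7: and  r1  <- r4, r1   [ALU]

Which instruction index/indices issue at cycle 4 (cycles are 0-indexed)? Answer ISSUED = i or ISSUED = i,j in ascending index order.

ISSUED = 5

[0] i0&i1  ld/and  -- 2-wide
[1] i2  sll  -- RAW r6
[2] i3  or  -- RAW+WAW r1
[3] i4  mul  -- no-port MUL/MEM
[4] i5  ld  -- no-port MEM/MUL
[5] i6  mul  -- RAW+WAW r1
[6] i7  and  -- tail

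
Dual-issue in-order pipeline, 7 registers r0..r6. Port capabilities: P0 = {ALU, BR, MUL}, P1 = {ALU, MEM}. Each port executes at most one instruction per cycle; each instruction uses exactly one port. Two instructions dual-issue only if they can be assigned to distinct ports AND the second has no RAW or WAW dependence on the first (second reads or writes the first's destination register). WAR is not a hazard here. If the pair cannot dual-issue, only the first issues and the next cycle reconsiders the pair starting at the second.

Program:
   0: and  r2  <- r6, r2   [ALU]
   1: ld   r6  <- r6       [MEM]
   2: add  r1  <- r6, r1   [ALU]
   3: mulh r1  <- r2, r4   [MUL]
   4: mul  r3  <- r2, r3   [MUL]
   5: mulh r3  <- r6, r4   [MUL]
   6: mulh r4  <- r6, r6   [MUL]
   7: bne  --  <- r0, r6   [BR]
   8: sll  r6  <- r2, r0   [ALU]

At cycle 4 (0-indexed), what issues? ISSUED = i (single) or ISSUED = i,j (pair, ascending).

t=0 i0,i1:and ld ; dual
t=1 i2:add ; WAW r1
t=2 i3:mulh ; no-port MUL/MUL
t=3 i4:mul ; no-port MUL/MUL
t=4 i5:mulh ; no-port MUL/MUL
t=5 i6:mulh ; no-port MUL/BR
t=6 i7,i8:bne sll ; dual

ISSUED = 5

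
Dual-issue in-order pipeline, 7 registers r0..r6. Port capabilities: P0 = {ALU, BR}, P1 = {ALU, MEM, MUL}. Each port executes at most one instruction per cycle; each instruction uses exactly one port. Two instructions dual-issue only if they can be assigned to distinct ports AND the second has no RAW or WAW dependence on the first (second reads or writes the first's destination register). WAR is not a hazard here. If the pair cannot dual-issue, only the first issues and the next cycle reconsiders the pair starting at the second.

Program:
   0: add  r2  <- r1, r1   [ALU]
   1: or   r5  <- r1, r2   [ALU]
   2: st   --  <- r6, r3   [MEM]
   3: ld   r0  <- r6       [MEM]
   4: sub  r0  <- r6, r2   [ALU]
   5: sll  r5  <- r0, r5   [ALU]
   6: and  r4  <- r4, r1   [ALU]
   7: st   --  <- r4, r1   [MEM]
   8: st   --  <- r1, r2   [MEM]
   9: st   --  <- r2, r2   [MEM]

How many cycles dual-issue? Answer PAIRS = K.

PAIRS = 2

0. add @i0  | RAW r2
1. or st @i1/i2  | dual
2. ld @i3  | WAW r0
3. sub @i4  | RAW r0
4. sll and @i5/i6  | dual
5. st @i7  | no-port MEM/MEM
6. st @i8  | no-port MEM/MEM
7. st @i9  | tail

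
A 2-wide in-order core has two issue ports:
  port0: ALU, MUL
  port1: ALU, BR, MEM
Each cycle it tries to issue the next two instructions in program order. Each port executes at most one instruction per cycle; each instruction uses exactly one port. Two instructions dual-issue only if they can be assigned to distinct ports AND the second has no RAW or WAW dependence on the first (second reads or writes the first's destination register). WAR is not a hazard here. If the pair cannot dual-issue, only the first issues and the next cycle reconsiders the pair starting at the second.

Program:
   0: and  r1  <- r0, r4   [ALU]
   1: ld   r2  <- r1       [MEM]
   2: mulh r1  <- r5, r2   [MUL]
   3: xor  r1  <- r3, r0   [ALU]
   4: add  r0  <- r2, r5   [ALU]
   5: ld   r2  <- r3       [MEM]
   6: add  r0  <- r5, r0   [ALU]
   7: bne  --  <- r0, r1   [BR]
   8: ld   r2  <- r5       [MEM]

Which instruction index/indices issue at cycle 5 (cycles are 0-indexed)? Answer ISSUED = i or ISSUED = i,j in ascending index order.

ISSUED = 7

t=0 i0:and ; RAW r1
t=1 i1:ld ; RAW r2
t=2 i2:mulh ; WAW r1
t=3 i3/i4:xor;add ; 2-wide
t=4 i5/i6:ld;add ; 2-wide
t=5 i7:bne ; no-port BR/MEM
t=6 i8:ld ; tail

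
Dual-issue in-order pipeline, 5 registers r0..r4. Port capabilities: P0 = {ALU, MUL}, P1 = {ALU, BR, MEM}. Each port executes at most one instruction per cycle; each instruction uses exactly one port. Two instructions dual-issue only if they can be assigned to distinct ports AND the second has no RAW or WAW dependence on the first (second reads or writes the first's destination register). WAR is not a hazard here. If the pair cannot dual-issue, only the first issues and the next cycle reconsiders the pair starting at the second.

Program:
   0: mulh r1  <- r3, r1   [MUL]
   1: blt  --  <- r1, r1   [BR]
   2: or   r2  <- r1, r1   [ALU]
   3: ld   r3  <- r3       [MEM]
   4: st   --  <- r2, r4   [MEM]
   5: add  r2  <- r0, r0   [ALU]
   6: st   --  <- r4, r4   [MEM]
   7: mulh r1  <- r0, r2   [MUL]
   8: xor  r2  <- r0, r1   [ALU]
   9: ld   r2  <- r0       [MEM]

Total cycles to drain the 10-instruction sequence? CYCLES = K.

CYCLES = 7

0. mulh.MUL @i0  | RAW r1
1. blt.BR/or.ALU @i1&i2  | dual
2. ld.MEM @i3  | no-port MEM/MEM
3. st.MEM/add.ALU @i4&i5  | dual
4. st.MEM/mulh.MUL @i6&i7  | dual
5. xor.ALU @i8  | WAW r2
6. ld.MEM @i9  | tail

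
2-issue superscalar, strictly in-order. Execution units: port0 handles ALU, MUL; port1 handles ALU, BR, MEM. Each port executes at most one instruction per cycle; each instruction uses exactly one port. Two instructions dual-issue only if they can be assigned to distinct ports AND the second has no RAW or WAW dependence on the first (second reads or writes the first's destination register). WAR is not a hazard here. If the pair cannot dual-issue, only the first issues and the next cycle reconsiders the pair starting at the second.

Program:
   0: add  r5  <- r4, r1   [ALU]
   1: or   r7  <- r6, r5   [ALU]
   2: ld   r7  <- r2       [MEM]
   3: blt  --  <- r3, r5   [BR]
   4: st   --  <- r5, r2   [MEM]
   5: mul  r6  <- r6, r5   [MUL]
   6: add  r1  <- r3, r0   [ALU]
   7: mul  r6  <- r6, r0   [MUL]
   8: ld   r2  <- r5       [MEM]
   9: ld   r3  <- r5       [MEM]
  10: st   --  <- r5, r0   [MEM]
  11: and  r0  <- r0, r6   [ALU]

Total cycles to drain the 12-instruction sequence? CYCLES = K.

CYCLES = 9

#0 head=0: add.ALU i0 RAW r5
#1 head=1: or.ALU i1 WAW r7
#2 head=2: ld.MEM i2 no-port MEM/BR
#3 head=3: blt.BR i3 no-port BR/MEM
#4 head=4: st.MEM/mul.MUL i4+i5 2-wide
#5 head=6: add.ALU/mul.MUL i6+i7 2-wide
#6 head=8: ld.MEM i8 no-port MEM/MEM
#7 head=9: ld.MEM i9 no-port MEM/MEM
#8 head=10: st.MEM/and.ALU i10+i11 2-wide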